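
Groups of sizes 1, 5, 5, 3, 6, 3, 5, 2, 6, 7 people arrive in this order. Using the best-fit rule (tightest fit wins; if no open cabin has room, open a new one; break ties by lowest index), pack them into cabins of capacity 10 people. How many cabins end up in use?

  1 → cabin 1 (new)  [load 1/10]
  5 → cabin 1  [load 6/10]
  5 → cabin 2 (new)  [load 5/10]
  3 → cabin 1  [load 9/10]
  6 → cabin 3 (new)  [load 6/10]
  3 → cabin 3  [load 9/10]
  5 → cabin 2  [load 10/10]
  2 → cabin 4 (new)  [load 2/10]
  6 → cabin 4  [load 8/10]
  7 → cabin 5 (new)  [load 7/10]
5 cabins opened.

5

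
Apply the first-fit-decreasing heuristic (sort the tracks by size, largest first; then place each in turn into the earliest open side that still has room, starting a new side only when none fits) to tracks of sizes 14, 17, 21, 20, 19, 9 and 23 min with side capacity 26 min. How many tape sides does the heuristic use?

6

Sorted descending: 23, 21, 20, 19, 17, 14, 9.
  23 → side 1 (new)  [load 23/26]
  21 → side 2 (new)  [load 21/26]
  20 → side 3 (new)  [load 20/26]
  19 → side 4 (new)  [load 19/26]
  17 → side 5 (new)  [load 17/26]
  14 → side 6 (new)  [load 14/26]
  9 → side 5  [load 26/26]
6 tape sides opened.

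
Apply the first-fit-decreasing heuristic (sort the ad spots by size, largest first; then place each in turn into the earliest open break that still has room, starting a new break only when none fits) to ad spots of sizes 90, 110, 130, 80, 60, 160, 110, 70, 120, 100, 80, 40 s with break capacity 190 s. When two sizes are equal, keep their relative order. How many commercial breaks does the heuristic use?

Sorted descending: 160, 130, 120, 110, 110, 100, 90, 80, 80, 70, 60, 40.
  160 → break 1 (new)  [load 160/190]
  130 → break 2 (new)  [load 130/190]
  120 → break 3 (new)  [load 120/190]
  110 → break 4 (new)  [load 110/190]
  110 → break 5 (new)  [load 110/190]
  100 → break 6 (new)  [load 100/190]
  90 → break 6  [load 190/190]
  80 → break 4  [load 190/190]
  80 → break 5  [load 190/190]
  70 → break 3  [load 190/190]
  60 → break 2  [load 190/190]
  40 → break 7 (new)  [load 40/190]
7 commercial breaks opened.

7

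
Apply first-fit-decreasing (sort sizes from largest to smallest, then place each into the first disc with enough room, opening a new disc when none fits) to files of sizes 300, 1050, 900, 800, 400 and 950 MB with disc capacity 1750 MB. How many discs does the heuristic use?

Sorted descending: 1050, 950, 900, 800, 400, 300.
  1050 → disc 1 (new)  [load 1050/1750]
  950 → disc 2 (new)  [load 950/1750]
  900 → disc 3 (new)  [load 900/1750]
  800 → disc 2  [load 1750/1750]
  400 → disc 1  [load 1450/1750]
  300 → disc 1  [load 1750/1750]
3 discs opened.

3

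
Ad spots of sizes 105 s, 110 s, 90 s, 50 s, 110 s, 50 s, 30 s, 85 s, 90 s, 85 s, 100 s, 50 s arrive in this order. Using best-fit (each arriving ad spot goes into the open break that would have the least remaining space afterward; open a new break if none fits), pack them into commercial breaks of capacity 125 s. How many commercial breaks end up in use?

10

  105 → break 1 (new)  [load 105/125]
  110 → break 2 (new)  [load 110/125]
  90 → break 3 (new)  [load 90/125]
  50 → break 4 (new)  [load 50/125]
  110 → break 5 (new)  [load 110/125]
  50 → break 4  [load 100/125]
  30 → break 3  [load 120/125]
  85 → break 6 (new)  [load 85/125]
  90 → break 7 (new)  [load 90/125]
  85 → break 8 (new)  [load 85/125]
  100 → break 9 (new)  [load 100/125]
  50 → break 10 (new)  [load 50/125]
10 commercial breaks opened.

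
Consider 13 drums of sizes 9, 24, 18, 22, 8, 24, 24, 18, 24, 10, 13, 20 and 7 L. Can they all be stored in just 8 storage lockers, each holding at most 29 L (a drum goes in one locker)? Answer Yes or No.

No

Total = 221 L; ⌈221/29⌉ = 8.
The bound of 8 does not rule out 8, but exhaustive search shows no assignment into 8 storage lockers of capacity 29 L exists — the minimum is 9.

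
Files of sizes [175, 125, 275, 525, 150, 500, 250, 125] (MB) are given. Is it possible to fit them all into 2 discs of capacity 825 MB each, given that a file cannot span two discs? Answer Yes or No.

Total = 2125 MB; ⌈2125/825⌉ = 3.
At least 3 discs are required, but only 2 are allowed.

No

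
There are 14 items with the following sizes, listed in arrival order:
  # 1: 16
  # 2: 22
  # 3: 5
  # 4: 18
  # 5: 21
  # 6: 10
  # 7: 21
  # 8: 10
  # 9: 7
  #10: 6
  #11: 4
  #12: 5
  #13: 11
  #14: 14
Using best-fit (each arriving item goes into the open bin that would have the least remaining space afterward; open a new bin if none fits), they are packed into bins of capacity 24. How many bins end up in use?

8

  16 → bin 1 (new)  [load 16/24]
  22 → bin 2 (new)  [load 22/24]
  5 → bin 1  [load 21/24]
  18 → bin 3 (new)  [load 18/24]
  21 → bin 4 (new)  [load 21/24]
  10 → bin 5 (new)  [load 10/24]
  21 → bin 6 (new)  [load 21/24]
  10 → bin 5  [load 20/24]
  7 → bin 7 (new)  [load 7/24]
  6 → bin 3  [load 24/24]
  4 → bin 5  [load 24/24]
  5 → bin 7  [load 12/24]
  11 → bin 7  [load 23/24]
  14 → bin 8 (new)  [load 14/24]
8 bins opened.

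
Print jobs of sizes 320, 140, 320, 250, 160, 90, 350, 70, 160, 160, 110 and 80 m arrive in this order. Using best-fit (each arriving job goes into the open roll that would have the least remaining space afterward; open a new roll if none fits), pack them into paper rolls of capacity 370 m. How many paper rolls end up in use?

7

  320 → roll 1 (new)  [load 320/370]
  140 → roll 2 (new)  [load 140/370]
  320 → roll 3 (new)  [load 320/370]
  250 → roll 4 (new)  [load 250/370]
  160 → roll 2  [load 300/370]
  90 → roll 4  [load 340/370]
  350 → roll 5 (new)  [load 350/370]
  70 → roll 2  [load 370/370]
  160 → roll 6 (new)  [load 160/370]
  160 → roll 6  [load 320/370]
  110 → roll 7 (new)  [load 110/370]
  80 → roll 7  [load 190/370]
7 paper rolls opened.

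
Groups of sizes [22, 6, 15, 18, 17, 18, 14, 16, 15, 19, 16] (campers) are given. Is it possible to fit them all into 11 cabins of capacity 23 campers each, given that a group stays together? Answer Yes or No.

A valid assignment using 10 cabins:
  cabin 1: 22 = 22
  cabin 2: 19 = 19
  cabin 3: 18 = 18
  cabin 4: 18 = 18
  cabin 5: 17 + 6 = 23
  cabin 6: 16 = 16
  cabin 7: 16 = 16
  cabin 8: 15 = 15
  cabin 9: 15 = 15
  cabin 10: 14 = 14
That uses only 10 ≤ 11, so 11 cabins are enough.

Yes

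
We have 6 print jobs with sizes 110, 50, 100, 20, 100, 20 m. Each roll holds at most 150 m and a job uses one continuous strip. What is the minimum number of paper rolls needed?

Total = 110 + 100 + 100 + 50 + 20 + 20 = 400 m.
Lower bound: ⌈400/150⌉ = 3 paper rolls.
A packing using 3 paper rolls:
  roll 1: 110 + 20 + 20 = 150
  roll 2: 100 + 50 = 150
  roll 3: 100 = 100
This matches the lower bound, so 3 is optimal.

3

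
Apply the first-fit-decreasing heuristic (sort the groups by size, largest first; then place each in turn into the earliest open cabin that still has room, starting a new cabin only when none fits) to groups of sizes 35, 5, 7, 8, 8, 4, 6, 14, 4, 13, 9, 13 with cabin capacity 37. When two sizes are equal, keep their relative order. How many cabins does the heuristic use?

Sorted descending: 35, 14, 13, 13, 9, 8, 8, 7, 6, 5, 4, 4.
  35 → cabin 1 (new)  [load 35/37]
  14 → cabin 2 (new)  [load 14/37]
  13 → cabin 2  [load 27/37]
  13 → cabin 3 (new)  [load 13/37]
  9 → cabin 2  [load 36/37]
  8 → cabin 3  [load 21/37]
  8 → cabin 3  [load 29/37]
  7 → cabin 3  [load 36/37]
  6 → cabin 4 (new)  [load 6/37]
  5 → cabin 4  [load 11/37]
  4 → cabin 4  [load 15/37]
  4 → cabin 4  [load 19/37]
4 cabins opened.

4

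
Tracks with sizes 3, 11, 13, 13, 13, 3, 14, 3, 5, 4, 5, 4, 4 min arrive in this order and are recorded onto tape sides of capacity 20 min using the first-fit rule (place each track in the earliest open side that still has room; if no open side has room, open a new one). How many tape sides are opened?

  3 → side 1 (new)  [load 3/20]
  11 → side 1  [load 14/20]
  13 → side 2 (new)  [load 13/20]
  13 → side 3 (new)  [load 13/20]
  13 → side 4 (new)  [load 13/20]
  3 → side 1  [load 17/20]
  14 → side 5 (new)  [load 14/20]
  3 → side 1  [load 20/20]
  5 → side 2  [load 18/20]
  4 → side 3  [load 17/20]
  5 → side 4  [load 18/20]
  4 → side 5  [load 18/20]
  4 → side 6 (new)  [load 4/20]
6 tape sides opened.

6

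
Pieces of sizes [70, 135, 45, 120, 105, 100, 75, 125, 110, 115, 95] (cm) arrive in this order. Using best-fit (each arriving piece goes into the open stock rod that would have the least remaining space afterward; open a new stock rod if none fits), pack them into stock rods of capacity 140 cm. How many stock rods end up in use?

  70 → stock rod 1 (new)  [load 70/140]
  135 → stock rod 2 (new)  [load 135/140]
  45 → stock rod 1  [load 115/140]
  120 → stock rod 3 (new)  [load 120/140]
  105 → stock rod 4 (new)  [load 105/140]
  100 → stock rod 5 (new)  [load 100/140]
  75 → stock rod 6 (new)  [load 75/140]
  125 → stock rod 7 (new)  [load 125/140]
  110 → stock rod 8 (new)  [load 110/140]
  115 → stock rod 9 (new)  [load 115/140]
  95 → stock rod 10 (new)  [load 95/140]
10 stock rods opened.

10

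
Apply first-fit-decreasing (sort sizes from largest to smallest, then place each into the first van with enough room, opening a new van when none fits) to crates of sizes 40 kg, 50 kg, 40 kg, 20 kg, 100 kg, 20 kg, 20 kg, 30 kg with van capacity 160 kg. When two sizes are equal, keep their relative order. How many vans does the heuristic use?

3

Sorted descending: 100, 50, 40, 40, 30, 20, 20, 20.
  100 → van 1 (new)  [load 100/160]
  50 → van 1  [load 150/160]
  40 → van 2 (new)  [load 40/160]
  40 → van 2  [load 80/160]
  30 → van 2  [load 110/160]
  20 → van 2  [load 130/160]
  20 → van 2  [load 150/160]
  20 → van 3 (new)  [load 20/160]
3 vans opened.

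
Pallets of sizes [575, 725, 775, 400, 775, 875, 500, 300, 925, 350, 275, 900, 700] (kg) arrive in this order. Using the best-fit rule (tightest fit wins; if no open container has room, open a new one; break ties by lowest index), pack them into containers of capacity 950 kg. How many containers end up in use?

  575 → container 1 (new)  [load 575/950]
  725 → container 2 (new)  [load 725/950]
  775 → container 3 (new)  [load 775/950]
  400 → container 4 (new)  [load 400/950]
  775 → container 5 (new)  [load 775/950]
  875 → container 6 (new)  [load 875/950]
  500 → container 4  [load 900/950]
  300 → container 1  [load 875/950]
  925 → container 7 (new)  [load 925/950]
  350 → container 8 (new)  [load 350/950]
  275 → container 8  [load 625/950]
  900 → container 9 (new)  [load 900/950]
  700 → container 10 (new)  [load 700/950]
10 containers opened.

10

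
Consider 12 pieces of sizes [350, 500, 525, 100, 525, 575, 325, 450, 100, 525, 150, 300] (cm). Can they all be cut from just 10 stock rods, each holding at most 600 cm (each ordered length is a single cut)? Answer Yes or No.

A valid assignment using 9 stock rods:
  stock rod 1: 575 = 575
  stock rod 2: 525 = 525
  stock rod 3: 525 = 525
  stock rod 4: 525 = 525
  stock rod 5: 500 + 100 = 600
  stock rod 6: 450 + 150 = 600
  stock rod 7: 350 + 100 = 450
  stock rod 8: 325 = 325
  stock rod 9: 300 = 300
That uses only 9 ≤ 10, so 10 stock rods are enough.

Yes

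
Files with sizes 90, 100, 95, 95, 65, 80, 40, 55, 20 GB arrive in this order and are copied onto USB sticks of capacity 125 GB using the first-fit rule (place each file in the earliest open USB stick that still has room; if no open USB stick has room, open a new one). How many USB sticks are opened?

7

  90 → USB stick 1 (new)  [load 90/125]
  100 → USB stick 2 (new)  [load 100/125]
  95 → USB stick 3 (new)  [load 95/125]
  95 → USB stick 4 (new)  [load 95/125]
  65 → USB stick 5 (new)  [load 65/125]
  80 → USB stick 6 (new)  [load 80/125]
  40 → USB stick 5  [load 105/125]
  55 → USB stick 7 (new)  [load 55/125]
  20 → USB stick 1  [load 110/125]
7 USB sticks opened.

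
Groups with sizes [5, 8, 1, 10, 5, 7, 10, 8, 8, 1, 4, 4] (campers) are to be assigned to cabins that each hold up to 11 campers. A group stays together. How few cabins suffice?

8

Total = 10 + 10 + 8 + 8 + 8 + 7 + 5 + 5 + 4 + 4 + 1 + 1 = 71 campers.
Lower bound: ⌈71/11⌉ = 7 cabins.
A packing using 8 cabins:
  cabin 1: 10 + 1 = 11
  cabin 2: 10 + 1 = 11
  cabin 3: 8 = 8
  cabin 4: 8 = 8
  cabin 5: 8 = 8
  cabin 6: 7 + 4 = 11
  cabin 7: 5 + 5 = 10
  cabin 8: 4 = 4
No arrangement into 7 cabins stays within capacity, so 8 is optimal.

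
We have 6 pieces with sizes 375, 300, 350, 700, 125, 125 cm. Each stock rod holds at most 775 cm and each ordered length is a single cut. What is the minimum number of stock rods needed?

3

Total = 700 + 375 + 350 + 300 + 125 + 125 = 1975 cm.
Lower bound: ⌈1975/775⌉ = 3 stock rods.
A packing using 3 stock rods:
  stock rod 1: 700 = 700
  stock rod 2: 375 + 350 = 725
  stock rod 3: 300 + 125 + 125 = 550
This matches the lower bound, so 3 is optimal.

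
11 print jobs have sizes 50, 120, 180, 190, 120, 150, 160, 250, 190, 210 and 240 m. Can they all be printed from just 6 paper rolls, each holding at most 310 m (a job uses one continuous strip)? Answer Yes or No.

No

Total = 1860 m; ⌈1860/310⌉ = 6.
7 print jobs each exceed half the capacity and cannot share a roll, forcing at least 7 paper rolls.
At least 7 paper rolls are required, but only 6 are allowed.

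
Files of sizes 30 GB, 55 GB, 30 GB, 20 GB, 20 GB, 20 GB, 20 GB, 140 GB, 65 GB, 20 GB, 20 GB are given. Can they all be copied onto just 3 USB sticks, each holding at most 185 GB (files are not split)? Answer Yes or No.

Yes

A valid assignment using 3 USB sticks:
  USB stick 1: 140 + 30 = 170
  USB stick 2: 65 + 55 + 30 + 20 = 170
  USB stick 3: 20 + 20 + 20 + 20 + 20 = 100
Every load is within 185 GB, so 3 USB sticks suffice.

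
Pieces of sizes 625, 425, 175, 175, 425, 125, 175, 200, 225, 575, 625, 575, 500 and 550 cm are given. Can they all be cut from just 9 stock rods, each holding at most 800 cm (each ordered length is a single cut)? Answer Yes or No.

Yes

A valid assignment using 8 stock rods:
  stock rod 1: 625 + 175 = 800
  stock rod 2: 625 + 175 = 800
  stock rod 3: 575 + 225 = 800
  stock rod 4: 575 + 200 = 775
  stock rod 5: 550 + 175 = 725
  stock rod 6: 500 + 125 = 625
  stock rod 7: 425 = 425
  stock rod 8: 425 = 425
That uses only 8 ≤ 9, so 9 stock rods are enough.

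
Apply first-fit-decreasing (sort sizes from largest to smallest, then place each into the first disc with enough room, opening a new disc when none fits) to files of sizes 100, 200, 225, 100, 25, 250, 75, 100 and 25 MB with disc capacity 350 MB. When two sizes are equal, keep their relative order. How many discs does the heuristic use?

Sorted descending: 250, 225, 200, 100, 100, 100, 75, 25, 25.
  250 → disc 1 (new)  [load 250/350]
  225 → disc 2 (new)  [load 225/350]
  200 → disc 3 (new)  [load 200/350]
  100 → disc 1  [load 350/350]
  100 → disc 2  [load 325/350]
  100 → disc 3  [load 300/350]
  75 → disc 4 (new)  [load 75/350]
  25 → disc 2  [load 350/350]
  25 → disc 3  [load 325/350]
4 discs opened.

4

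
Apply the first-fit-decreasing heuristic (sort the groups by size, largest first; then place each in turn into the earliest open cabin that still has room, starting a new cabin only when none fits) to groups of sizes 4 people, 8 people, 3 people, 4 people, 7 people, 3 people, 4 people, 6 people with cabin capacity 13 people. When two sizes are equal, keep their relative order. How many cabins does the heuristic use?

Sorted descending: 8, 7, 6, 4, 4, 4, 3, 3.
  8 → cabin 1 (new)  [load 8/13]
  7 → cabin 2 (new)  [load 7/13]
  6 → cabin 2  [load 13/13]
  4 → cabin 1  [load 12/13]
  4 → cabin 3 (new)  [load 4/13]
  4 → cabin 3  [load 8/13]
  3 → cabin 3  [load 11/13]
  3 → cabin 4 (new)  [load 3/13]
4 cabins opened.

4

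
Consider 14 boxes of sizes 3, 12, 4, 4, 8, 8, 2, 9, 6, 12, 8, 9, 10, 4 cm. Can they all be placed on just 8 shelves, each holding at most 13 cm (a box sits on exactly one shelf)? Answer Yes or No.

Total = 99 cm; ⌈99/13⌉ = 8.
The bound of 8 does not rule out 8, but exhaustive search shows no assignment into 8 shelves of capacity 13 cm exists — the minimum is 9.

No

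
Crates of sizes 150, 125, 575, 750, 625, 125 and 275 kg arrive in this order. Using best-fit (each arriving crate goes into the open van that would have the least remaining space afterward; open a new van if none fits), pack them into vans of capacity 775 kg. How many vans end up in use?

4

  150 → van 1 (new)  [load 150/775]
  125 → van 1  [load 275/775]
  575 → van 2 (new)  [load 575/775]
  750 → van 3 (new)  [load 750/775]
  625 → van 4 (new)  [load 625/775]
  125 → van 4  [load 750/775]
  275 → van 1  [load 550/775]
4 vans opened.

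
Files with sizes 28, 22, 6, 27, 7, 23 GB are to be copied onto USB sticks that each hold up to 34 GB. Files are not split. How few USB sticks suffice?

Total = 28 + 27 + 23 + 22 + 7 + 6 = 113 GB.
Lower bound: ⌈113/34⌉ = 4 USB sticks.
A packing using 4 USB sticks:
  USB stick 1: 28 + 6 = 34
  USB stick 2: 27 + 7 = 34
  USB stick 3: 23 = 23
  USB stick 4: 22 = 22
This matches the lower bound, so 4 is optimal.

4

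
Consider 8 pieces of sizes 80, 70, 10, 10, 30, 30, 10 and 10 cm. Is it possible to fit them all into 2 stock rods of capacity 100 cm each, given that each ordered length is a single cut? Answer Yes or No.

Total = 250 cm; ⌈250/100⌉ = 3.
At least 3 stock rods are required, but only 2 are allowed.

No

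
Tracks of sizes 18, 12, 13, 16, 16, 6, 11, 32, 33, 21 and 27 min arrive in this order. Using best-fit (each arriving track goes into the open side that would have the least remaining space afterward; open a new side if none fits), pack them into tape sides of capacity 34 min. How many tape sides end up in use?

  18 → side 1 (new)  [load 18/34]
  12 → side 1  [load 30/34]
  13 → side 2 (new)  [load 13/34]
  16 → side 2  [load 29/34]
  16 → side 3 (new)  [load 16/34]
  6 → side 3  [load 22/34]
  11 → side 3  [load 33/34]
  32 → side 4 (new)  [load 32/34]
  33 → side 5 (new)  [load 33/34]
  21 → side 6 (new)  [load 21/34]
  27 → side 7 (new)  [load 27/34]
7 tape sides opened.

7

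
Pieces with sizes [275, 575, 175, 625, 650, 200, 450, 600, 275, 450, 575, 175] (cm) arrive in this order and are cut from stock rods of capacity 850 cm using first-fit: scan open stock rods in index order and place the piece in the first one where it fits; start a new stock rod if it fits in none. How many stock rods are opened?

  275 → stock rod 1 (new)  [load 275/850]
  575 → stock rod 1  [load 850/850]
  175 → stock rod 2 (new)  [load 175/850]
  625 → stock rod 2  [load 800/850]
  650 → stock rod 3 (new)  [load 650/850]
  200 → stock rod 3  [load 850/850]
  450 → stock rod 4 (new)  [load 450/850]
  600 → stock rod 5 (new)  [load 600/850]
  275 → stock rod 4  [load 725/850]
  450 → stock rod 6 (new)  [load 450/850]
  575 → stock rod 7 (new)  [load 575/850]
  175 → stock rod 5  [load 775/850]
7 stock rods opened.

7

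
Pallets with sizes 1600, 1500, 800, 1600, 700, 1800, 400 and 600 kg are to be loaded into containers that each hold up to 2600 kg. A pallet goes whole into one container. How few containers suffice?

Total = 1800 + 1600 + 1600 + 1500 + 800 + 700 + 600 + 400 = 9000 kg.
Lower bound: ⌈9000/2600⌉ = 4 containers.
A packing using 4 containers:
  container 1: 1800 + 800 = 2600
  container 2: 1600 + 700 = 2300
  container 3: 1600 + 600 + 400 = 2600
  container 4: 1500 = 1500
This matches the lower bound, so 4 is optimal.

4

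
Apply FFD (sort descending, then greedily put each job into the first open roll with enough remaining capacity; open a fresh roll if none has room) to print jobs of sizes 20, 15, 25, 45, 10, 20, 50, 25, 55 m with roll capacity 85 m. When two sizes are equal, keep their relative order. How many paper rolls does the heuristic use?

4

Sorted descending: 55, 50, 45, 25, 25, 20, 20, 15, 10.
  55 → roll 1 (new)  [load 55/85]
  50 → roll 2 (new)  [load 50/85]
  45 → roll 3 (new)  [load 45/85]
  25 → roll 1  [load 80/85]
  25 → roll 2  [load 75/85]
  20 → roll 3  [load 65/85]
  20 → roll 3  [load 85/85]
  15 → roll 4 (new)  [load 15/85]
  10 → roll 2  [load 85/85]
4 paper rolls opened.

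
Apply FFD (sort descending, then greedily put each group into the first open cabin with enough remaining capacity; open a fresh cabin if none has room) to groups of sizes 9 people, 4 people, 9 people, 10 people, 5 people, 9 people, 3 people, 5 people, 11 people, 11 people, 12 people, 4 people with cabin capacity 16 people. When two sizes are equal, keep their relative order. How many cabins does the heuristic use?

Sorted descending: 12, 11, 11, 10, 9, 9, 9, 5, 5, 4, 4, 3.
  12 → cabin 1 (new)  [load 12/16]
  11 → cabin 2 (new)  [load 11/16]
  11 → cabin 3 (new)  [load 11/16]
  10 → cabin 4 (new)  [load 10/16]
  9 → cabin 5 (new)  [load 9/16]
  9 → cabin 6 (new)  [load 9/16]
  9 → cabin 7 (new)  [load 9/16]
  5 → cabin 2  [load 16/16]
  5 → cabin 3  [load 16/16]
  4 → cabin 1  [load 16/16]
  4 → cabin 4  [load 14/16]
  3 → cabin 5  [load 12/16]
7 cabins opened.

7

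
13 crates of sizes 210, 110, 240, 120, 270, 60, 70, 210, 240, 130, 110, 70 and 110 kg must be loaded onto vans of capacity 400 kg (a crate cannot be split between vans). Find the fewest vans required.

Total = 270 + 240 + 240 + 210 + 210 + 130 + 120 + 110 + 110 + 110 + 70 + 70 + 60 = 1950 kg.
Lower bound: ⌈1950/400⌉ = 5 vans.
A packing using 6 vans:
  van 1: 270 + 130 = 400
  van 2: 240 + 120 = 360
  van 3: 240 + 110 = 350
  van 4: 210 + 110 + 70 = 390
  van 5: 210 + 110 + 70 = 390
  van 6: 60 = 60
No arrangement into 5 vans stays within capacity, so 6 is optimal.

6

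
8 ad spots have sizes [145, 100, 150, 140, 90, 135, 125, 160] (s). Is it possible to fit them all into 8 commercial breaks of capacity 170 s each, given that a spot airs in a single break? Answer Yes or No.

A valid assignment using 8 commercial breaks:
  break 1: 160 = 160
  break 2: 150 = 150
  break 3: 145 = 145
  break 4: 140 = 140
  break 5: 135 = 135
  break 6: 125 = 125
  break 7: 100 = 100
  break 8: 90 = 90
Every load is within 170 s, so 8 commercial breaks suffice.

Yes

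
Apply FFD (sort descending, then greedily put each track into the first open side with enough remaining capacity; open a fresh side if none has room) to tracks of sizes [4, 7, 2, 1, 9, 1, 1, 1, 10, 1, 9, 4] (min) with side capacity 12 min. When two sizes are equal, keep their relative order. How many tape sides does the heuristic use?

Sorted descending: 10, 9, 9, 7, 4, 4, 2, 1, 1, 1, 1, 1.
  10 → side 1 (new)  [load 10/12]
  9 → side 2 (new)  [load 9/12]
  9 → side 3 (new)  [load 9/12]
  7 → side 4 (new)  [load 7/12]
  4 → side 4  [load 11/12]
  4 → side 5 (new)  [load 4/12]
  2 → side 1  [load 12/12]
  1 → side 2  [load 10/12]
  1 → side 2  [load 11/12]
  1 → side 2  [load 12/12]
  1 → side 3  [load 10/12]
  1 → side 3  [load 11/12]
5 tape sides opened.

5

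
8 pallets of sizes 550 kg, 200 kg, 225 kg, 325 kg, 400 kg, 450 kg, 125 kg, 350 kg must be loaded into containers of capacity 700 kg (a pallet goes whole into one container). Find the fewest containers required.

Total = 550 + 450 + 400 + 350 + 325 + 225 + 200 + 125 = 2625 kg.
Lower bound: ⌈2625/700⌉ = 4 containers.
A packing using 4 containers:
  container 1: 550 + 125 = 675
  container 2: 450 + 225 = 675
  container 3: 400 + 200 = 600
  container 4: 350 + 325 = 675
This matches the lower bound, so 4 is optimal.

4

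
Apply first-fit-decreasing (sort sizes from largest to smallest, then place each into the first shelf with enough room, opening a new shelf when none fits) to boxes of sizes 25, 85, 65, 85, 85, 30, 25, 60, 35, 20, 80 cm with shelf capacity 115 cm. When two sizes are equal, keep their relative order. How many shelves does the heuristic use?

6

Sorted descending: 85, 85, 85, 80, 65, 60, 35, 30, 25, 25, 20.
  85 → shelf 1 (new)  [load 85/115]
  85 → shelf 2 (new)  [load 85/115]
  85 → shelf 3 (new)  [load 85/115]
  80 → shelf 4 (new)  [load 80/115]
  65 → shelf 5 (new)  [load 65/115]
  60 → shelf 6 (new)  [load 60/115]
  35 → shelf 4  [load 115/115]
  30 → shelf 1  [load 115/115]
  25 → shelf 2  [load 110/115]
  25 → shelf 3  [load 110/115]
  20 → shelf 5  [load 85/115]
6 shelves opened.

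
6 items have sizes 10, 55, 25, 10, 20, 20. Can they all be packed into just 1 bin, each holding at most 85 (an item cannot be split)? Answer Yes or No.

Total = 140; ⌈140/85⌉ = 2.
At least 2 bins are required, but only 1 is allowed.

No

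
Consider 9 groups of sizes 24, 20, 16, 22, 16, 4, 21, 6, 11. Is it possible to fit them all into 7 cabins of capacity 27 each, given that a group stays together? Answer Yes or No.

A valid assignment using 6 cabins:
  cabin 1: 24 = 24
  cabin 2: 22 + 4 = 26
  cabin 3: 21 + 6 = 27
  cabin 4: 20 = 20
  cabin 5: 16 + 11 = 27
  cabin 6: 16 = 16
That uses only 6 ≤ 7, so 7 cabins are enough.

Yes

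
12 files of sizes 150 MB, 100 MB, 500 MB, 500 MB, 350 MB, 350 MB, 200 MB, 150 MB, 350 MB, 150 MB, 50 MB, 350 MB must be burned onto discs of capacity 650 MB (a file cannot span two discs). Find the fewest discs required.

Total = 500 + 500 + 350 + 350 + 350 + 350 + 200 + 150 + 150 + 150 + 100 + 50 = 3200 MB.
Lower bound: ⌈3200/650⌉ = 5 discs.
Also, 6 files each exceed 325 MB, and no two of those can share a disc, so at least 6 discs are needed.
A packing using 6 discs:
  disc 1: 500 + 150 = 650
  disc 2: 500 + 150 = 650
  disc 3: 350 + 200 + 100 = 650
  disc 4: 350 + 150 + 50 = 550
  disc 5: 350 = 350
  disc 6: 350 = 350
This matches the lower bound, so 6 is optimal.

6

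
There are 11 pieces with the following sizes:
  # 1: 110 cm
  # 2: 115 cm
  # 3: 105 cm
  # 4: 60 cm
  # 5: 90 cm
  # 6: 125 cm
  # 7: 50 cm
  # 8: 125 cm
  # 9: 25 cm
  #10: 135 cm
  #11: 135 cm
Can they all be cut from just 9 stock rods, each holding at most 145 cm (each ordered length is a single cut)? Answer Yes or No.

Yes

A valid assignment using 9 stock rods:
  stock rod 1: 135 = 135
  stock rod 2: 135 = 135
  stock rod 3: 125 = 125
  stock rod 4: 125 = 125
  stock rod 5: 115 + 25 = 140
  stock rod 6: 110 = 110
  stock rod 7: 105 = 105
  stock rod 8: 90 + 50 = 140
  stock rod 9: 60 = 60
Every load is within 145 cm, so 9 stock rods suffice.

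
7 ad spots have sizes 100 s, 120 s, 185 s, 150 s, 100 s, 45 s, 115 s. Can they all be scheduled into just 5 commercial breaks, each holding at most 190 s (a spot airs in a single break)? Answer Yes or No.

Total = 815 s; ⌈815/190⌉ = 5.
6 ad spots each exceed half the capacity and cannot share a break, forcing at least 6 commercial breaks.
At least 6 commercial breaks are required, but only 5 are allowed.

No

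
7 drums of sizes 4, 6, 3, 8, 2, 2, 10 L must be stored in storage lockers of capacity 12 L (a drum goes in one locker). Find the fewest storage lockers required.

Total = 10 + 8 + 6 + 4 + 3 + 2 + 2 = 35 L.
Lower bound: ⌈35/12⌉ = 3 storage lockers.
A packing using 3 storage lockers:
  locker 1: 10 + 2 = 12
  locker 2: 8 + 4 = 12
  locker 3: 6 + 3 + 2 = 11
This matches the lower bound, so 3 is optimal.

3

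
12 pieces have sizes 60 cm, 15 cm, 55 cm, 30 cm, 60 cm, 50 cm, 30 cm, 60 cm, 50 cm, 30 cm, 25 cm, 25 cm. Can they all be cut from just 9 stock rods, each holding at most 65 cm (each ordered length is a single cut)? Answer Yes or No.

A valid assignment using 9 stock rods:
  stock rod 1: 60 = 60
  stock rod 2: 60 = 60
  stock rod 3: 60 = 60
  stock rod 4: 55 = 55
  stock rod 5: 50 + 15 = 65
  stock rod 6: 50 = 50
  stock rod 7: 30 + 30 = 60
  stock rod 8: 30 + 25 = 55
  stock rod 9: 25 = 25
Every load is within 65 cm, so 9 stock rods suffice.

Yes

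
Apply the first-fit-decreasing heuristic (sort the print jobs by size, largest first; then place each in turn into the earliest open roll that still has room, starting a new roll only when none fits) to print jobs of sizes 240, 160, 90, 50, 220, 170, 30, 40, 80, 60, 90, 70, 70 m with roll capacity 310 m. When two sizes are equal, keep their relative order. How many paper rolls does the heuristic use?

5

Sorted descending: 240, 220, 170, 160, 90, 90, 80, 70, 70, 60, 50, 40, 30.
  240 → roll 1 (new)  [load 240/310]
  220 → roll 2 (new)  [load 220/310]
  170 → roll 3 (new)  [load 170/310]
  160 → roll 4 (new)  [load 160/310]
  90 → roll 2  [load 310/310]
  90 → roll 3  [load 260/310]
  80 → roll 4  [load 240/310]
  70 → roll 1  [load 310/310]
  70 → roll 4  [load 310/310]
  60 → roll 5 (new)  [load 60/310]
  50 → roll 3  [load 310/310]
  40 → roll 5  [load 100/310]
  30 → roll 5  [load 130/310]
5 paper rolls opened.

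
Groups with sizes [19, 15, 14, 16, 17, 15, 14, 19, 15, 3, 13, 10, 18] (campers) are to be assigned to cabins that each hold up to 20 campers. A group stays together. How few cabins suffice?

Total = 19 + 19 + 18 + 17 + 16 + 15 + 15 + 15 + 14 + 14 + 13 + 10 + 3 = 188 campers.
Lower bound: ⌈188/20⌉ = 10 cabins.
Also, 11 groups each exceed 10 campers, and no two of those can share a cabin, so at least 11 cabins are needed.
A packing using 12 cabins:
  cabin 1: 19 = 19
  cabin 2: 19 = 19
  cabin 3: 18 = 18
  cabin 4: 17 + 3 = 20
  cabin 5: 16 = 16
  cabin 6: 15 = 15
  cabin 7: 15 = 15
  cabin 8: 15 = 15
  cabin 9: 14 = 14
  cabin 10: 14 = 14
  cabin 11: 13 = 13
  cabin 12: 10 = 10
No arrangement into 11 cabins stays within capacity, so 12 is optimal.

12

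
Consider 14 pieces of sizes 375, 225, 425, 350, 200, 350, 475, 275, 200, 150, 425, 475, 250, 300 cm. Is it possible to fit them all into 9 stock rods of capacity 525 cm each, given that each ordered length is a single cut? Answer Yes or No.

No

Total = 4475 cm; ⌈4475/525⌉ = 9.
The bound of 9 does not rule out 9, but exhaustive search shows no assignment into 9 stock rods of capacity 525 cm exists — the minimum is 10.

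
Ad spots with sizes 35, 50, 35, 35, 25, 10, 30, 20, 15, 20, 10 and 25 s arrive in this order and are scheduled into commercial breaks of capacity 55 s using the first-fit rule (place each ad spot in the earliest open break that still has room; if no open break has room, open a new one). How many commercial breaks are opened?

  35 → break 1 (new)  [load 35/55]
  50 → break 2 (new)  [load 50/55]
  35 → break 3 (new)  [load 35/55]
  35 → break 4 (new)  [load 35/55]
  25 → break 5 (new)  [load 25/55]
  10 → break 1  [load 45/55]
  30 → break 5  [load 55/55]
  20 → break 3  [load 55/55]
  15 → break 4  [load 50/55]
  20 → break 6 (new)  [load 20/55]
  10 → break 1  [load 55/55]
  25 → break 6  [load 45/55]
6 commercial breaks opened.

6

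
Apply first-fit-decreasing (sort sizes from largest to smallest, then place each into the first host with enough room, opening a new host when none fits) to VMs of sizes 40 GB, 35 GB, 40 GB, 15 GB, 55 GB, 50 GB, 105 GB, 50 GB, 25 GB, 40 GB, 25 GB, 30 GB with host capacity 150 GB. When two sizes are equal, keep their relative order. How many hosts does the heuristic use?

Sorted descending: 105, 55, 50, 50, 40, 40, 40, 35, 30, 25, 25, 15.
  105 → host 1 (new)  [load 105/150]
  55 → host 2 (new)  [load 55/150]
  50 → host 2  [load 105/150]
  50 → host 3 (new)  [load 50/150]
  40 → host 1  [load 145/150]
  40 → host 2  [load 145/150]
  40 → host 3  [load 90/150]
  35 → host 3  [load 125/150]
  30 → host 4 (new)  [load 30/150]
  25 → host 3  [load 150/150]
  25 → host 4  [load 55/150]
  15 → host 4  [load 70/150]
4 hosts opened.

4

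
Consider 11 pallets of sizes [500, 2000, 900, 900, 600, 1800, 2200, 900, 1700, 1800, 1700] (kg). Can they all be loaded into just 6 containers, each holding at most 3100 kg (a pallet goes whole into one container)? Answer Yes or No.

Yes

A valid assignment using 6 containers:
  container 1: 2200 + 900 = 3100
  container 2: 2000 + 900 = 2900
  container 3: 1800 + 900 = 2700
  container 4: 1800 + 600 + 500 = 2900
  container 5: 1700 = 1700
  container 6: 1700 = 1700
Every load is within 3100 kg, so 6 containers suffice.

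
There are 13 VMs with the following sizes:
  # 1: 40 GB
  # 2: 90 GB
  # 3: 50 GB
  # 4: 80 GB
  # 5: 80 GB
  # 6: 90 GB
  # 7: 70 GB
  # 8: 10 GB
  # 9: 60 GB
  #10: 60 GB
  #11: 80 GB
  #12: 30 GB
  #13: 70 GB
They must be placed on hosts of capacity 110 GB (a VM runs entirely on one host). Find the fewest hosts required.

9

Total = 90 + 90 + 80 + 80 + 80 + 70 + 70 + 60 + 60 + 50 + 40 + 30 + 10 = 810 GB.
Lower bound: ⌈810/110⌉ = 8 hosts.
Also, 9 VMs each exceed 55 GB, and no two of those can share a host, so at least 9 hosts are needed.
A packing using 9 hosts:
  host 1: 90 + 10 = 100
  host 2: 90 = 90
  host 3: 80 + 30 = 110
  host 4: 80 = 80
  host 5: 80 = 80
  host 6: 70 + 40 = 110
  host 7: 70 = 70
  host 8: 60 + 50 = 110
  host 9: 60 = 60
This matches the lower bound, so 9 is optimal.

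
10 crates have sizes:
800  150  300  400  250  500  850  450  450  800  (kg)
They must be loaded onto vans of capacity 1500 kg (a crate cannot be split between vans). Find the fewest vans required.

Total = 850 + 800 + 800 + 500 + 450 + 450 + 400 + 300 + 250 + 150 = 4950 kg.
Lower bound: ⌈4950/1500⌉ = 4 vans.
A packing using 4 vans:
  van 1: 850 + 500 + 150 = 1500
  van 2: 800 + 450 + 250 = 1500
  van 3: 800 + 450 = 1250
  van 4: 400 + 300 = 700
This matches the lower bound, so 4 is optimal.

4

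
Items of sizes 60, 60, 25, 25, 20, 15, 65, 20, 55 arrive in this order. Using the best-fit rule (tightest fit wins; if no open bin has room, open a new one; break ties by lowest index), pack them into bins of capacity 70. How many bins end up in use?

6

  60 → bin 1 (new)  [load 60/70]
  60 → bin 2 (new)  [load 60/70]
  25 → bin 3 (new)  [load 25/70]
  25 → bin 3  [load 50/70]
  20 → bin 3  [load 70/70]
  15 → bin 4 (new)  [load 15/70]
  65 → bin 5 (new)  [load 65/70]
  20 → bin 4  [load 35/70]
  55 → bin 6 (new)  [load 55/70]
6 bins opened.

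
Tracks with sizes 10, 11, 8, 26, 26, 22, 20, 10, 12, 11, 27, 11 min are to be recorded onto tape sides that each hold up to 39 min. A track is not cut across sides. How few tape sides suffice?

Total = 27 + 26 + 26 + 22 + 20 + 12 + 11 + 11 + 11 + 10 + 10 + 8 = 194 min.
Lower bound: ⌈194/39⌉ = 5 tape sides.
A packing using 6 tape sides:
  side 1: 27 + 12 = 39
  side 2: 26 + 11 = 37
  side 3: 26 + 11 = 37
  side 4: 22 + 11 = 33
  side 5: 20 + 10 + 8 = 38
  side 6: 10 = 10
No arrangement into 5 tape sides stays within capacity, so 6 is optimal.

6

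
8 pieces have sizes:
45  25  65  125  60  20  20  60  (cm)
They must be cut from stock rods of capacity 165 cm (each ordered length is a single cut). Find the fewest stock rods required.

3

Total = 125 + 65 + 60 + 60 + 45 + 25 + 20 + 20 = 420 cm.
Lower bound: ⌈420/165⌉ = 3 stock rods.
A packing using 3 stock rods:
  stock rod 1: 125 + 25 = 150
  stock rod 2: 65 + 60 + 20 + 20 = 165
  stock rod 3: 60 + 45 = 105
This matches the lower bound, so 3 is optimal.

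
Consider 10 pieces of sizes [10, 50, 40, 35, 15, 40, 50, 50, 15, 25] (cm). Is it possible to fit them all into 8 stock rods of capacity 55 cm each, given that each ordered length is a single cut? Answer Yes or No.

Yes

A valid assignment using 7 stock rods:
  stock rod 1: 50 = 50
  stock rod 2: 50 = 50
  stock rod 3: 50 = 50
  stock rod 4: 40 + 15 = 55
  stock rod 5: 40 + 15 = 55
  stock rod 6: 35 + 10 = 45
  stock rod 7: 25 = 25
That uses only 7 ≤ 8, so 8 stock rods are enough.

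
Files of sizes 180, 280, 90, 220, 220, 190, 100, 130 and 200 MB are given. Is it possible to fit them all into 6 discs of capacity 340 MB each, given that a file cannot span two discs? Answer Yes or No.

Yes

A valid assignment using 6 discs:
  disc 1: 280 = 280
  disc 2: 220 + 100 = 320
  disc 3: 220 + 90 = 310
  disc 4: 200 + 130 = 330
  disc 5: 190 = 190
  disc 6: 180 = 180
Every load is within 340 MB, so 6 discs suffice.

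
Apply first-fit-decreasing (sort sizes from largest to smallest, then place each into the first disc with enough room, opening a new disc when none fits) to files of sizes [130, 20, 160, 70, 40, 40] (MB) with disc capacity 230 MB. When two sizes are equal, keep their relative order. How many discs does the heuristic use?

2

Sorted descending: 160, 130, 70, 40, 40, 20.
  160 → disc 1 (new)  [load 160/230]
  130 → disc 2 (new)  [load 130/230]
  70 → disc 1  [load 230/230]
  40 → disc 2  [load 170/230]
  40 → disc 2  [load 210/230]
  20 → disc 2  [load 230/230]
2 discs opened.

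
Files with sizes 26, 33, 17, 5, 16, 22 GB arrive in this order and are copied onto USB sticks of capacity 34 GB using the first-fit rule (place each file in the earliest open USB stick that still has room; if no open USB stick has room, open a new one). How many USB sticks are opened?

4

  26 → USB stick 1 (new)  [load 26/34]
  33 → USB stick 2 (new)  [load 33/34]
  17 → USB stick 3 (new)  [load 17/34]
  5 → USB stick 1  [load 31/34]
  16 → USB stick 3  [load 33/34]
  22 → USB stick 4 (new)  [load 22/34]
4 USB sticks opened.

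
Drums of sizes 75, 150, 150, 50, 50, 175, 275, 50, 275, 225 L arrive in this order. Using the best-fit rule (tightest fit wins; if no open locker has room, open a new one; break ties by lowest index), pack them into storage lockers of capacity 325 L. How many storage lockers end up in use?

5

  75 → locker 1 (new)  [load 75/325]
  150 → locker 1  [load 225/325]
  150 → locker 2 (new)  [load 150/325]
  50 → locker 1  [load 275/325]
  50 → locker 1  [load 325/325]
  175 → locker 2  [load 325/325]
  275 → locker 3 (new)  [load 275/325]
  50 → locker 3  [load 325/325]
  275 → locker 4 (new)  [load 275/325]
  225 → locker 5 (new)  [load 225/325]
5 storage lockers opened.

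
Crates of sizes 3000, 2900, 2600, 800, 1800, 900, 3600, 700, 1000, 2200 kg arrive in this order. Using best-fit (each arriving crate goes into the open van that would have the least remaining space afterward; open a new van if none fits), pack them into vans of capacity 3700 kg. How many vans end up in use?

  3000 → van 1 (new)  [load 3000/3700]
  2900 → van 2 (new)  [load 2900/3700]
  2600 → van 3 (new)  [load 2600/3700]
  800 → van 2  [load 3700/3700]
  1800 → van 4 (new)  [load 1800/3700]
  900 → van 3  [load 3500/3700]
  3600 → van 5 (new)  [load 3600/3700]
  700 → van 1  [load 3700/3700]
  1000 → van 4  [load 2800/3700]
  2200 → van 6 (new)  [load 2200/3700]
6 vans opened.

6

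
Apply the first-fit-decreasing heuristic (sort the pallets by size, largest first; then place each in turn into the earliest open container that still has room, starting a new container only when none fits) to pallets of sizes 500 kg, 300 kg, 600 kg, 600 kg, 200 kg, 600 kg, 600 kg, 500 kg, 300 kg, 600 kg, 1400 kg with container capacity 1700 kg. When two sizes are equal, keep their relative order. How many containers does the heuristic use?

4

Sorted descending: 1400, 600, 600, 600, 600, 600, 500, 500, 300, 300, 200.
  1400 → container 1 (new)  [load 1400/1700]
  600 → container 2 (new)  [load 600/1700]
  600 → container 2  [load 1200/1700]
  600 → container 3 (new)  [load 600/1700]
  600 → container 3  [load 1200/1700]
  600 → container 4 (new)  [load 600/1700]
  500 → container 2  [load 1700/1700]
  500 → container 3  [load 1700/1700]
  300 → container 1  [load 1700/1700]
  300 → container 4  [load 900/1700]
  200 → container 4  [load 1100/1700]
4 containers opened.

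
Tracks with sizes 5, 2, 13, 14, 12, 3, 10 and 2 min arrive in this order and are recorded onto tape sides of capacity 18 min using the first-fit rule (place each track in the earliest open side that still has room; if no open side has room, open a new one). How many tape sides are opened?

5

  5 → side 1 (new)  [load 5/18]
  2 → side 1  [load 7/18]
  13 → side 2 (new)  [load 13/18]
  14 → side 3 (new)  [load 14/18]
  12 → side 4 (new)  [load 12/18]
  3 → side 1  [load 10/18]
  10 → side 5 (new)  [load 10/18]
  2 → side 1  [load 12/18]
5 tape sides opened.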